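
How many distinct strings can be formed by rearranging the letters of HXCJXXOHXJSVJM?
14! / (1! × 2! × 1! × 1! × 1! × 1! × 3! × 4!) = 302702400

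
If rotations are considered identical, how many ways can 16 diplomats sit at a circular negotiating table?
Circular: fix one position, arrange the rest. (16-1)! = 1307674368000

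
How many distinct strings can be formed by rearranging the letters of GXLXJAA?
7! / (1! × 1! × 2! × 1! × 2!) = 1260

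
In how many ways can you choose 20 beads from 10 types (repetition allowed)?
C(20+10-1, 10-1) = C(29, 9) = 10015005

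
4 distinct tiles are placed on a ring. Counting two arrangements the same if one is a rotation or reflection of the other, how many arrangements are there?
(4-1)!/2 = 6/2 = 3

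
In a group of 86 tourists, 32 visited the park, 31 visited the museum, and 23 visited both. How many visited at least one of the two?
|A∪B| = |A| + |B| - |A∩B| = 32 + 31 - 23 = 40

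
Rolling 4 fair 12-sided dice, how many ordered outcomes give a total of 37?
Coefficient of x^37 in (x + x² + ... + x^12)^4. By inclusion-exclusion on dice exceeding 12: Σ_j (-1)^j C(4,j)·C(37-1-12j, 3) = C(4,0)·C(36,3) - C(4,1)·C(24,3) + C(4,2)·C(12,3) = 1·7140 - 4·2024 + 6·220 = 364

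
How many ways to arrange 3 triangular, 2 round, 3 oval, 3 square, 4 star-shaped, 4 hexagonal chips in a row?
19! / (3! × 2! × 3! × 3! × 4! × 4!) = 488864376000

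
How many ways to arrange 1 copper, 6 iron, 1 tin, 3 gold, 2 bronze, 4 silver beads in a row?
17! / (1! × 6! × 1! × 3! × 2! × 4!) = 1715313600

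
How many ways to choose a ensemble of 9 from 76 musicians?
C(76,9) = 76!/(9!×67!) = 142466675900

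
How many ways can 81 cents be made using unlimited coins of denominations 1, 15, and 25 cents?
Coefficient of x^81 in 1/(1-x^1) · 1/(1-x^15) · 1/(1-x^25). Case on j = number of 25-cent coins (j = 0..3); remainder r = 81 - 25j is made from {1,15} in ⌊r/15⌋+1 ways. r = 81, 56, 31, 6 → 6 + 4 + 3 + 1 = 14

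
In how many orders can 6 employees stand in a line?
6! = 720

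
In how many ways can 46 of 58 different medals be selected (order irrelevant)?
C(58,46) = 58!/(46!×12!) = 891794789340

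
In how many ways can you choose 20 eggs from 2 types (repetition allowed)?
C(20+2-1, 2-1) = C(21, 1) = 21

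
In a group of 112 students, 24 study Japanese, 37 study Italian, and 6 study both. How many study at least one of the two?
|A∪B| = |A| + |B| - |A∩B| = 24 + 37 - 6 = 55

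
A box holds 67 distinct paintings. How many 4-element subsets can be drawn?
C(67,4) = 67!/(4!×63!) = 766480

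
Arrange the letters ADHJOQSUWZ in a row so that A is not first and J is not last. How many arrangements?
By inclusion-exclusion: 10! - 2×(10-1)! + (10-2)! = 3628800 - 725760 + 40320 = 2943360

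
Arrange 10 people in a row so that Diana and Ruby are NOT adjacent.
Total - adjacent = 10! - (10-1)!×2 = 3628800 - 725760 = 2903040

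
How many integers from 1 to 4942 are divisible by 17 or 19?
⌊4942/17⌋ + ⌊4942/19⌋ - ⌊4942/323⌋ = 290 + 260 - 15 = 535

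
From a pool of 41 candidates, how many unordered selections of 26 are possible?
C(41,26) = 41!/(26!×15!) = 63432274896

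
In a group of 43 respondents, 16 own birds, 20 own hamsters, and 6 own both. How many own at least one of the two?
|A∪B| = |A| + |B| - |A∩B| = 16 + 20 - 6 = 30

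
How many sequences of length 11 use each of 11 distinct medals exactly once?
11! = 39916800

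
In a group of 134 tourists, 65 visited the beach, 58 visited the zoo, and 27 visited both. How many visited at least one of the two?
|A∪B| = |A| + |B| - |A∩B| = 65 + 58 - 27 = 96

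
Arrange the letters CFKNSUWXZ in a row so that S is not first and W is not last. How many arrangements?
By inclusion-exclusion: 9! - 2×(9-1)! + (9-2)! = 362880 - 80640 + 5040 = 287280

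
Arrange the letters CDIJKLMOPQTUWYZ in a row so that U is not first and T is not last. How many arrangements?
By inclusion-exclusion: 15! - 2×(15-1)! + (15-2)! = 1307674368000 - 174356582400 + 6227020800 = 1139544806400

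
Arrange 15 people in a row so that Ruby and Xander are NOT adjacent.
Total - adjacent = 15! - (15-1)!×2 = 1307674368000 - 174356582400 = 1133317785600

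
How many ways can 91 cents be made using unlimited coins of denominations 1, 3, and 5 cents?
Coefficient of x^91 in 1/(1-x^1) · 1/(1-x^3) · 1/(1-x^5). Case on j = number of 5-cent coins (j = 0..18); remainder r = 91 - 5j is made from {1,3} in ⌊r/3⌋+1 ways. r = 91, 86, 81, 76, 71, 66, 61, 56, 51, 46, 41, 36, 31, 26, 21, 16, 11, 6, 1 → 31 + 29 + 28 + 26 + 24 + 23 + 21 + 19 + 18 + 16 + 14 + 13 + 11 + 9 + 8 + 6 + 4 + 3 + 1 = 304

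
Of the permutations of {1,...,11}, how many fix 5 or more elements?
Exactly j fixed points: C(11,j)·!(11-j); sum over j ≥ 5 (derangement numbers via !m = (m-1)·(!(m-1) + !(m-2)): !0..!6 = 1, 0, 1, 2, 9, 44, 265). Σ_{j=5}^{11} C(11,j)·!(11-j) = C(11,5)·!6 + C(11,6)·!5 + C(11,7)·!4 + C(11,8)·!3 + C(11,9)·!2 + C(11,10)·!1 + C(11,11)·!0 = 462·265 + 462·44 + 330·9 + 165·2 + 55·1 + 11·0 + 1·1 = 146114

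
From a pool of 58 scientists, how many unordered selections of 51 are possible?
C(58,51) = 58!/(51!×7!) = 300674088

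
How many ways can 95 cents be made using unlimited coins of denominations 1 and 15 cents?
Coefficient of x^95 in 1/(1-x^1) · 1/(1-x^15). Use j coins of 15 for j = 0..⌊95/15⌋ = 6, the rest in 1s: 6 + 1 = 7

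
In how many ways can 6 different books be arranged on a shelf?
6! = 720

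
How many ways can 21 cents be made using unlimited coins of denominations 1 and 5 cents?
Coefficient of x^21 in 1/(1-x^1) · 1/(1-x^5). Use j coins of 5 for j = 0..⌊21/5⌋ = 4, the rest in 1s: 4 + 1 = 5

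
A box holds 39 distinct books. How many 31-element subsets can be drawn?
C(39,31) = 39!/(31!×8!) = 61523748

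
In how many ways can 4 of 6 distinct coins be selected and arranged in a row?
P(6,4) = 6!/(6-4)! = 360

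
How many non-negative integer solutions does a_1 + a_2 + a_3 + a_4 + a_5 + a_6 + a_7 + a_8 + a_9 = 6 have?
C(6+9-1, 9-1) = C(14, 8) = 3003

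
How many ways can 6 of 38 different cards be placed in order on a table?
P(38,6) = 38!/(38-6)! = 1987690320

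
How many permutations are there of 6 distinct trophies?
6! = 720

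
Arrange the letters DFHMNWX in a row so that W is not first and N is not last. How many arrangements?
By inclusion-exclusion: 7! - 2×(7-1)! + (7-2)! = 5040 - 1440 + 120 = 3720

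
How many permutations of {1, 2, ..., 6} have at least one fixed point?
Complement of the derangements. !6 = Σ_{j=0}^{6} (-1)^j·6!/j! = 720 - 720 + 360 - 120 + 30 - 6 + 1 = 265. 6! - !6 = 720 - 265 = 455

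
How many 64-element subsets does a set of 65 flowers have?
C(65,64) = 65!/(64!×1!) = 65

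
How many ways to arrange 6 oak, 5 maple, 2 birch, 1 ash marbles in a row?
14! / (6! × 5! × 2! × 1!) = 504504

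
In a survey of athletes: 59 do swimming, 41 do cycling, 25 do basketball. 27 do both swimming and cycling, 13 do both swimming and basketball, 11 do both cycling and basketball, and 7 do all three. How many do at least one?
|A∪B∪C| = 59+41+25-27-13-11+7 = 81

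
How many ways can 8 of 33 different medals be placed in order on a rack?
P(33,8) = 33!/(33-8)! = 559809169920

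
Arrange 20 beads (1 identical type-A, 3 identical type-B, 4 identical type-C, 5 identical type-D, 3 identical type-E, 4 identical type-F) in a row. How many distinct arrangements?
20! / (1! × 3! × 4! × 5! × 3! × 4!) = 977728752000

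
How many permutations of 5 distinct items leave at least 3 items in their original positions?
Exactly j fixed points: C(5,j)·!(5-j); sum over j ≥ 3 (derangement numbers via !m = (m-1)·(!(m-1) + !(m-2)): !0..!2 = 1, 0, 1). Σ_{j=3}^{5} C(5,j)·!(5-j) = C(5,3)·!2 + C(5,4)·!1 + C(5,5)·!0 = 10·1 + 5·0 + 1·1 = 11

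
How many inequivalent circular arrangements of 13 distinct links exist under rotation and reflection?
(13-1)!/2 = 479001600/2 = 239500800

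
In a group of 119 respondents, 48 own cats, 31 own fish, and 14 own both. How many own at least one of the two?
|A∪B| = |A| + |B| - |A∩B| = 48 + 31 - 14 = 65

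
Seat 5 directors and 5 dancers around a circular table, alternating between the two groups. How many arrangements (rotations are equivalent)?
Fix one of the directors: (5-1)! ways for the remaining directors, × 5! ways for the dancers = 24 × 120 = 2880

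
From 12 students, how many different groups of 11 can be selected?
C(12,11) = 12!/(11!×1!) = 12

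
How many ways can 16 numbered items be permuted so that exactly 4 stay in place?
Choose the 4 fixed points C(16,4) = 1820, derange the rest: !12 = Σ_{j=0}^{12} (-1)^j·12!/j! = 479001600 - 479001600 + 239500800 - 79833600 + 19958400 - 3991680 + 665280 - 95040 + 11880 - 1320 + 132 - 12 + 1 = 176214841. Product = 1820 × 176214841 = 320711010620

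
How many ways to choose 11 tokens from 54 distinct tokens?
C(54,11) = 54!/(11!×43!) = 95722852680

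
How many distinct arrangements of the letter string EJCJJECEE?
9! / (2! × 3! × 4!) = 1260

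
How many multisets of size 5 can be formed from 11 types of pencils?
C(5+11-1, 11-1) = C(15, 10) = 3003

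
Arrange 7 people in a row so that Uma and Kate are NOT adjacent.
Total - adjacent = 7! - (7-1)!×2 = 5040 - 1440 = 3600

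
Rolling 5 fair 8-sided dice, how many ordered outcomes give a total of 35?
Coefficient of x^35 in (x + x² + ... + x^8)^5. By inclusion-exclusion on dice exceeding 8: Σ_j (-1)^j C(5,j)·C(35-1-8j, 4) = C(5,0)·C(34,4) - C(5,1)·C(26,4) + C(5,2)·C(18,4) - C(5,3)·C(10,4) = 1·46376 - 5·14950 + 10·3060 - 10·210 = 126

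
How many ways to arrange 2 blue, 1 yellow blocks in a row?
3! / (2! × 1!) = 3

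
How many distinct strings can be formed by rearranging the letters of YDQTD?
5! / (1! × 1! × 2! × 1!) = 60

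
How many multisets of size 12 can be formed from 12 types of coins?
C(12+12-1, 12-1) = C(23, 11) = 1352078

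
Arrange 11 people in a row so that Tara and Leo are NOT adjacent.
Total - adjacent = 11! - (11-1)!×2 = 39916800 - 7257600 = 32659200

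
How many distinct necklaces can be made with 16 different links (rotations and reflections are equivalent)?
(16-1)!/2 = 1307674368000/2 = 653837184000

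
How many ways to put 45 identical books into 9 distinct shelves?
C(45+9-1, 9-1) = C(53, 8) = 886322710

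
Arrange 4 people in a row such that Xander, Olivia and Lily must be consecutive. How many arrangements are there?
Treat the 3 as one block: (4-3+1)! × 3! = 2 × 6 = 12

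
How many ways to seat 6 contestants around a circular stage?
Circular: fix one position, arrange the rest. (6-1)! = 120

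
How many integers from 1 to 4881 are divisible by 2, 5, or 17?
⌊4881/2⌋+⌊4881/5⌋+⌊4881/17⌋ - ⌊4881/10⌋-⌊4881/34⌋-⌊4881/85⌋ + ⌊4881/170⌋ = 2440+976+287 - 488-143-57 + 28 = 3043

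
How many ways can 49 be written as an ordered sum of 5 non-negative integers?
C(49+5-1, 5-1) = C(53, 4) = 292825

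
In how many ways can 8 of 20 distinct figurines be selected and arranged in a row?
P(20,8) = 20!/(20-8)! = 5079110400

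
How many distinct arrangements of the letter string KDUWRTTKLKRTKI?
14! / (1! × 3! × 1! × 4! × 1! × 1! × 1! × 2!) = 302702400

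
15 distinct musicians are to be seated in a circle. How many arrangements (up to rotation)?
Circular: fix one position, arrange the rest. (15-1)! = 87178291200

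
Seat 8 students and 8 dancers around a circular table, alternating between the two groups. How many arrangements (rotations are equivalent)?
Fix one of the students: (8-1)! ways for the remaining students, × 8! ways for the dancers = 5040 × 40320 = 203212800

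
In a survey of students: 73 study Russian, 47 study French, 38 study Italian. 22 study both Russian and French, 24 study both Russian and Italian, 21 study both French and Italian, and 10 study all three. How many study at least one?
|A∪B∪C| = 73+47+38-22-24-21+10 = 101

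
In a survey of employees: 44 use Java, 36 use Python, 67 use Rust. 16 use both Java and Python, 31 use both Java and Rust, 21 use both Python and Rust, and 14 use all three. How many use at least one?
|A∪B∪C| = 44+36+67-16-31-21+14 = 93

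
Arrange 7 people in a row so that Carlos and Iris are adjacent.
Treat as block: (7-1)! × 2! = 720 × 2 = 1440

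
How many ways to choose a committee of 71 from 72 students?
C(72,71) = 72!/(71!×1!) = 72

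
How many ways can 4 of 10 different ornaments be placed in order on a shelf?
P(10,4) = 10!/(10-4)! = 5040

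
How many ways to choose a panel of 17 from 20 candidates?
C(20,17) = 20!/(17!×3!) = 1140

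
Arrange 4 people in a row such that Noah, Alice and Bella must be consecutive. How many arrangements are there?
Treat the 3 as one block: (4-3+1)! × 3! = 2 × 6 = 12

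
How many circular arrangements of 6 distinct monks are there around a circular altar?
Circular: fix one position, arrange the rest. (6-1)! = 120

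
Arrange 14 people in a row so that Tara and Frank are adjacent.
Treat as block: (14-1)! × 2! = 6227020800 × 2 = 12454041600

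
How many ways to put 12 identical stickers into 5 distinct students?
C(12+5-1, 5-1) = C(16, 4) = 1820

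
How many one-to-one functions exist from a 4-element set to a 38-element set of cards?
P(38,4) = 38!/(38-4)! = 1771560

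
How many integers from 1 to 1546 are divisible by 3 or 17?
⌊1546/3⌋ + ⌊1546/17⌋ - ⌊1546/51⌋ = 515 + 90 - 30 = 575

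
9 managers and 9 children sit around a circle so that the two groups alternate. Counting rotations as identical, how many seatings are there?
Fix one of the managers: (9-1)! ways for the remaining managers, × 9! ways for the children = 40320 × 362880 = 14631321600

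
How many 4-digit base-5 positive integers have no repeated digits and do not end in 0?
Last digit: 4 nonzero choices. First digit: 3 (nonzero, ≠last). Middle 2: P(3,2) = 6. Total = 72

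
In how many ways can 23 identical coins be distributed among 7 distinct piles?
C(23+7-1, 7-1) = C(29, 6) = 475020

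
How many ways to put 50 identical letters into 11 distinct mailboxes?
C(50+11-1, 11-1) = C(60, 10) = 75394027566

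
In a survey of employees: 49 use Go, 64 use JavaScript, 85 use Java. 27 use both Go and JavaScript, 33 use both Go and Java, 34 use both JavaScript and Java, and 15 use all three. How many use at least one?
|A∪B∪C| = 49+64+85-27-33-34+15 = 119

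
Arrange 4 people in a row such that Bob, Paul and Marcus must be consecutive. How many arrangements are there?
Treat the 3 as one block: (4-3+1)! × 3! = 2 × 6 = 12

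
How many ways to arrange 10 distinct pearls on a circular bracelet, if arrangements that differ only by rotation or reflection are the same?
(10-1)!/2 = 362880/2 = 181440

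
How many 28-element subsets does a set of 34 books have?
C(34,28) = 34!/(28!×6!) = 1344904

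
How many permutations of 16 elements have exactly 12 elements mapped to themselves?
Choose the 12 fixed points C(16,12) = 1820, derange the rest: !4 = Σ_{j=0}^{4} (-1)^j·4!/j! = 24 - 24 + 12 - 4 + 1 = 9. Product = 1820 × 9 = 16380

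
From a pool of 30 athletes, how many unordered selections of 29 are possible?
C(30,29) = 30!/(29!×1!) = 30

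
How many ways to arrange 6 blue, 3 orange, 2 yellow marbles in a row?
11! / (6! × 3! × 2!) = 4620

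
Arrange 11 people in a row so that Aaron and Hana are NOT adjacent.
Total - adjacent = 11! - (11-1)!×2 = 39916800 - 7257600 = 32659200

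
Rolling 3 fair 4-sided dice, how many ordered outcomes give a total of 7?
Coefficient of x^7 in (x + x² + ... + x^4)^3. By inclusion-exclusion on dice exceeding 4: Σ_j (-1)^j C(3,j)·C(7-1-4j, 2) = C(3,0)·C(6,2) - C(3,1)·C(2,2) = 1·15 - 3·1 = 12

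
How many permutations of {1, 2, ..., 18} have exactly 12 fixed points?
Choose the 12 fixed points C(18,12) = 18564, derange the rest: !6 = Σ_{j=0}^{6} (-1)^j·6!/j! = 720 - 720 + 360 - 120 + 30 - 6 + 1 = 265. Product = 18564 × 265 = 4919460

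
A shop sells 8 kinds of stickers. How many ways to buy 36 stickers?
C(36+8-1, 8-1) = C(43, 7) = 32224114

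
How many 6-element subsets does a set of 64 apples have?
C(64,6) = 64!/(6!×58!) = 74974368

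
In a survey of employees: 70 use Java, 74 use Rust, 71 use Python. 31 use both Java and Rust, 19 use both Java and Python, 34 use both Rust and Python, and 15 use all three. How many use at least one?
|A∪B∪C| = 70+74+71-31-19-34+15 = 146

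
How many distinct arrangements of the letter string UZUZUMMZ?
8! / (3! × 3! × 2!) = 560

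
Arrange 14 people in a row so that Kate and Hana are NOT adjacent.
Total - adjacent = 14! - (14-1)!×2 = 87178291200 - 12454041600 = 74724249600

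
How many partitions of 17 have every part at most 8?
Let r_j(i) = number of partitions of i into parts ≤ j, for i = 0..17. r_1(i) = 1 for all i; r_j(i) = r_{j-1}(i) + r_j(i-j). Rows j = 2..8: ≤2: 1 1 2 2 3 3 4 4 5 5 6 6 7 7 8 8 9 9; ≤3: 1 1 2 3 4 5 7 8 10 12 14 16 19 21 24 27 30 33; ≤4: 1 1 2 3 5 6 9 11 15 18 23 27 34 39 47 54 64 72; ≤5: 1 1 2 3 5 7 10 13 18 23 30 37 47 57 70 84 101 119; ≤6: 1 1 2 3 5 7 11 14 20 26 35 44 58 71 90 110 136 163; ≤7: 1 1 2 3 5 7 11 15 21 28 38 49 65 82 105 131 164 201; ≤8: 1 1 2 3 5 7 11 15 22 29 40 52 70 89 116 146 186 230. r_8(17) = 230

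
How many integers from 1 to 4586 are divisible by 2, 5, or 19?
⌊4586/2⌋+⌊4586/5⌋+⌊4586/19⌋ - ⌊4586/10⌋-⌊4586/38⌋-⌊4586/95⌋ + ⌊4586/190⌋ = 2293+917+241 - 458-120-48 + 24 = 2849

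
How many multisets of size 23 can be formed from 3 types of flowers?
C(23+3-1, 3-1) = C(25, 2) = 300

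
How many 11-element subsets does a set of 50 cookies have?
C(50,11) = 50!/(11!×39!) = 37353738800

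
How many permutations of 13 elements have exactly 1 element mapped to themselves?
Choose the 1 fixed point C(13,1) = 13, derange the rest: !12 = Σ_{j=0}^{12} (-1)^j·12!/j! = 479001600 - 479001600 + 239500800 - 79833600 + 19958400 - 3991680 + 665280 - 95040 + 11880 - 1320 + 132 - 12 + 1 = 176214841. Product = 13 × 176214841 = 2290792933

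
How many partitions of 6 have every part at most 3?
Let r_j(i) = number of partitions of i into parts ≤ j, for i = 0..6. r_1(i) = 1 for all i; r_j(i) = r_{j-1}(i) + r_j(i-j). Rows j = 2..3: ≤2: 1 1 2 2 3 3 4; ≤3: 1 1 2 3 4 5 7. r_3(6) = 7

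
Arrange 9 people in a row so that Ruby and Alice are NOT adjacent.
Total - adjacent = 9! - (9-1)!×2 = 362880 - 80640 = 282240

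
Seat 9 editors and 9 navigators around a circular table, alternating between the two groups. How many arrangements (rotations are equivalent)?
Fix one of the editors: (9-1)! ways for the remaining editors, × 9! ways for the navigators = 40320 × 362880 = 14631321600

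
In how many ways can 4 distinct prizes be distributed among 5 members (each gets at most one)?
P(5,4) = 5!/(5-4)! = 120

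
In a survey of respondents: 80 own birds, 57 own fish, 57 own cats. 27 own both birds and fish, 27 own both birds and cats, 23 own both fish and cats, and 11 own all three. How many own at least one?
|A∪B∪C| = 80+57+57-27-27-23+11 = 128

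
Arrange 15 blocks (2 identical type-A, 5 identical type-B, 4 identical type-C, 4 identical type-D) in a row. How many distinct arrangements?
15! / (2! × 5! × 4! × 4!) = 9459450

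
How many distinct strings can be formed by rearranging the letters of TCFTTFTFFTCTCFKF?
16! / (3! × 6! × 1! × 6!) = 6726720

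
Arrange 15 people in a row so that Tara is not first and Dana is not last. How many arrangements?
By inclusion-exclusion: 15! - 2×(15-1)! + (15-2)! = 1307674368000 - 174356582400 + 6227020800 = 1139544806400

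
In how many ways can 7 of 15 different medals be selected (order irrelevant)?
C(15,7) = 15!/(7!×8!) = 6435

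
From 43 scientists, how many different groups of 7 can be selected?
C(43,7) = 43!/(7!×36!) = 32224114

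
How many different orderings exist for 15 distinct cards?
15! = 1307674368000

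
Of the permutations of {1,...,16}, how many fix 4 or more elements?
Exactly j fixed points: C(16,j)·!(16-j); sum over j ≥ 4 (derangement numbers via !m = (m-1)·(!(m-1) + !(m-2)): !0..!12 = 1, 0, 1, 2, 9, 44, 265, 1854, 14833, 133496, 1334961, 14684570, 176214841). Σ_{j=4}^{16} C(16,j)·!(16-j) = C(16,4)·!12 + C(16,5)·!11 + C(16,6)·!10 + C(16,7)·!9 + C(16,8)·!8 + C(16,9)·!7 + C(16,10)·!6 + C(16,11)·!5 + C(16,12)·!4 + C(16,13)·!3 + C(16,14)·!2 + C(16,15)·!1 + C(16,16)·!0 = 1820·176214841 + 4368·14684570 + 8008·1334961 + 11440·133496 + 12870·14833 + 11440·1854 + 8008·265 + 4368·44 + 1820·9 + 560·2 + 120·1 + 16·0 + 1·1 = 397285216711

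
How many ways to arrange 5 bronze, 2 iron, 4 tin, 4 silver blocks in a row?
15! / (5! × 2! × 4! × 4!) = 9459450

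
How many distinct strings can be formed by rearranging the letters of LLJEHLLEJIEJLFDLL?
17! / (1! × 1! × 3! × 3! × 7! × 1! × 1!) = 1960358400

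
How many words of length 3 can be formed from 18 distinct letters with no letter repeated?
P(18,3) = 18!/(18-3)! = 4896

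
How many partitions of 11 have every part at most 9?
Let r_j(i) = number of partitions of i into parts ≤ j, for i = 0..11. r_1(i) = 1 for all i; r_j(i) = r_{j-1}(i) + r_j(i-j). Rows j = 2..9: ≤2: 1 1 2 2 3 3 4 4 5 5 6 6; ≤3: 1 1 2 3 4 5 7 8 10 12 14 16; ≤4: 1 1 2 3 5 6 9 11 15 18 23 27; ≤5: 1 1 2 3 5 7 10 13 18 23 30 37; ≤6: 1 1 2 3 5 7 11 14 20 26 35 44; ≤7: 1 1 2 3 5 7 11 15 21 28 38 49; ≤8: 1 1 2 3 5 7 11 15 22 29 40 52; ≤9: 1 1 2 3 5 7 11 15 22 30 41 54. r_9(11) = 54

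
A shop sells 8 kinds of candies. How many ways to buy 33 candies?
C(33+8-1, 8-1) = C(40, 7) = 18643560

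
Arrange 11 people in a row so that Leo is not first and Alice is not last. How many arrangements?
By inclusion-exclusion: 11! - 2×(11-1)! + (11-2)! = 39916800 - 7257600 + 362880 = 33022080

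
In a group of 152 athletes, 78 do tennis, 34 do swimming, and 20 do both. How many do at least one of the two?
|A∪B| = |A| + |B| - |A∩B| = 78 + 34 - 20 = 92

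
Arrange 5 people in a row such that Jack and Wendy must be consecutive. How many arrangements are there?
Treat the 2 as one block: (5-2+1)! × 2! = 24 × 2 = 48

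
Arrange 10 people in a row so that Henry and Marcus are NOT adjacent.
Total - adjacent = 10! - (10-1)!×2 = 3628800 - 725760 = 2903040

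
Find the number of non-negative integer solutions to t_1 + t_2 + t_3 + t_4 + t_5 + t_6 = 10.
C(10+6-1, 6-1) = C(15, 5) = 3003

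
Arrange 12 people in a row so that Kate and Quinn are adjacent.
Treat as block: (12-1)! × 2! = 39916800 × 2 = 79833600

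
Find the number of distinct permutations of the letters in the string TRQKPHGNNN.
10! / (1! × 1! × 1! × 1! × 1! × 1! × 3! × 1!) = 604800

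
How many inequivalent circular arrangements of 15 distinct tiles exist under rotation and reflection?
(15-1)!/2 = 87178291200/2 = 43589145600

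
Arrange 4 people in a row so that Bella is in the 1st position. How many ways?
Fix one position: (4-1)! = 6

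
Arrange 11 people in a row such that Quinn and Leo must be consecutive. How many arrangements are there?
Treat the 2 as one block: (11-2+1)! × 2! = 3628800 × 2 = 7257600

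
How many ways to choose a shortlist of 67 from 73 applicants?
C(73,67) = 73!/(67!×6!) = 170230452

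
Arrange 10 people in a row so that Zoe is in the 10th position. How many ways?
Fix one position: (10-1)! = 362880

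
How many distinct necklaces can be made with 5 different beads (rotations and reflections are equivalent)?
(5-1)!/2 = 24/2 = 12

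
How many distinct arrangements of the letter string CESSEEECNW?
10! / (2! × 2! × 1! × 1! × 4!) = 37800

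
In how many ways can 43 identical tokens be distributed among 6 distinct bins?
C(43+6-1, 6-1) = C(48, 5) = 1712304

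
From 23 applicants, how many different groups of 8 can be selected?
C(23,8) = 23!/(8!×15!) = 490314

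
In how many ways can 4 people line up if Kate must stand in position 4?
Fix one position: (4-1)! = 6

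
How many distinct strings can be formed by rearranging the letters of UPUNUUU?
7! / (1! × 5! × 1!) = 42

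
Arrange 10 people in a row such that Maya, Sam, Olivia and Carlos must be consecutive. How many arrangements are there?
Treat the 4 as one block: (10-4+1)! × 4! = 5040 × 24 = 120960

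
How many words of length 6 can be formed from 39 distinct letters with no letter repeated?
P(39,6) = 39!/(39-6)! = 2349088560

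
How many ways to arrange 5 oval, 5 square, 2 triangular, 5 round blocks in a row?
17! / (5! × 5! × 2! × 5!) = 102918816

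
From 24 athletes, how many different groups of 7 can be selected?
C(24,7) = 24!/(7!×17!) = 346104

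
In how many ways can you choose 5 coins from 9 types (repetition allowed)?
C(5+9-1, 9-1) = C(13, 8) = 1287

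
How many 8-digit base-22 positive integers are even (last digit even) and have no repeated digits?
Last∈{0,2,4,6,8,10,12,14,16,18,20}. Last=0: 586051200. Last nonzero: 10×20×P(20,6) = 5581440000. Total = 6167491200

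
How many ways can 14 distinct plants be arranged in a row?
14! = 87178291200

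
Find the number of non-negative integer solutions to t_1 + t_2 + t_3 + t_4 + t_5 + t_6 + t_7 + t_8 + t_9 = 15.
C(15+9-1, 9-1) = C(23, 8) = 490314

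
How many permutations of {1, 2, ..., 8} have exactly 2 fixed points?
Choose the 2 fixed points C(8,2) = 28, derange the rest: !6 = Σ_{j=0}^{6} (-1)^j·6!/j! = 720 - 720 + 360 - 120 + 30 - 6 + 1 = 265. Product = 28 × 265 = 7420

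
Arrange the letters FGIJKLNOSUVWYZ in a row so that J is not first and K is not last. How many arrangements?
By inclusion-exclusion: 14! - 2×(14-1)! + (14-2)! = 87178291200 - 12454041600 + 479001600 = 75203251200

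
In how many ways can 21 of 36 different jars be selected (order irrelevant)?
C(36,21) = 36!/(21!×15!) = 5567902560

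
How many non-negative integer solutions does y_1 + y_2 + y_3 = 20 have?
C(20+3-1, 3-1) = C(22, 2) = 231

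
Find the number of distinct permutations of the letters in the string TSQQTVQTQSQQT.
13! / (2! × 6! × 1! × 4!) = 180180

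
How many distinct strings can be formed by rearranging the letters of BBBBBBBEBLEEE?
13! / (8! × 1! × 4!) = 6435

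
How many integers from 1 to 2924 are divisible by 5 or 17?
⌊2924/5⌋ + ⌊2924/17⌋ - ⌊2924/85⌋ = 584 + 172 - 34 = 722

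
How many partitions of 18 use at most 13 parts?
By conjugation, equals partitions of 18 into parts ≤ 13. Let r_j(i) = number of partitions of i into parts ≤ j, for i = 0..18. r_1(i) = 1 for all i; r_j(i) = r_{j-1}(i) + r_j(i-j). Rows j = 2..13: ≤2: 1 1 2 2 3 3 4 4 5 5 6 6 7 7 8 8 9 9 10; ≤3: 1 1 2 3 4 5 7 8 10 12 14 16 19 21 24 27 30 33 37; ≤4: 1 1 2 3 5 6 9 11 15 18 23 27 34 39 47 54 64 72 84; ≤5: 1 1 2 3 5 7 10 13 18 23 30 37 47 57 70 84 101 119 141; ≤6: 1 1 2 3 5 7 11 14 20 26 35 44 58 71 90 110 136 163 199; ≤7: 1 1 2 3 5 7 11 15 21 28 38 49 65 82 105 131 164 201 248; ≤8: 1 1 2 3 5 7 11 15 22 29 40 52 70 89 116 146 186 230 288; ≤9: 1 1 2 3 5 7 11 15 22 30 41 54 73 94 123 157 201 252 318; ≤10: 1 1 2 3 5 7 11 15 22 30 42 55 75 97 128 164 212 267 340; ≤11: 1 1 2 3 5 7 11 15 22 30 42 56 76 99 131 169 219 278 355; ≤12: 1 1 2 3 5 7 11 15 22 30 42 56 77 100 133 172 224 285 366; ≤13: 1 1 2 3 5 7 11 15 22 30 42 56 77 101 134 174 227 290 373. r_13(18) = 373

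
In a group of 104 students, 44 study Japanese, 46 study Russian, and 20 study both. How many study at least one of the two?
|A∪B| = |A| + |B| - |A∩B| = 44 + 46 - 20 = 70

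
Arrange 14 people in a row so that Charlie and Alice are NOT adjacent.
Total - adjacent = 14! - (14-1)!×2 = 87178291200 - 12454041600 = 74724249600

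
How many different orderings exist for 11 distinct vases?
11! = 39916800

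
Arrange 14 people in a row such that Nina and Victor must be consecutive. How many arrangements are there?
Treat the 2 as one block: (14-2+1)! × 2! = 6227020800 × 2 = 12454041600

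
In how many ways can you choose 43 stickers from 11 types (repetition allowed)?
C(43+11-1, 11-1) = C(53, 10) = 19499099620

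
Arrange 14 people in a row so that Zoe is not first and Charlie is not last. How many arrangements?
By inclusion-exclusion: 14! - 2×(14-1)! + (14-2)! = 87178291200 - 12454041600 + 479001600 = 75203251200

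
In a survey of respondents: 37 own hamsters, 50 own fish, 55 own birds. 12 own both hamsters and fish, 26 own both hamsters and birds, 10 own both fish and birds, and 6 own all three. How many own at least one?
|A∪B∪C| = 37+50+55-12-26-10+6 = 100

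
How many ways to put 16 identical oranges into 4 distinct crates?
C(16+4-1, 4-1) = C(19, 3) = 969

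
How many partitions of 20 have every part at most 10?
Let r_j(i) = number of partitions of i into parts ≤ j, for i = 0..20. r_1(i) = 1 for all i; r_j(i) = r_{j-1}(i) + r_j(i-j). Rows j = 2..10: ≤2: 1 1 2 2 3 3 4 4 5 5 6 6 7 7 8 8 9 9 10 10 11; ≤3: 1 1 2 3 4 5 7 8 10 12 14 16 19 21 24 27 30 33 37 40 44; ≤4: 1 1 2 3 5 6 9 11 15 18 23 27 34 39 47 54 64 72 84 94 108; ≤5: 1 1 2 3 5 7 10 13 18 23 30 37 47 57 70 84 101 119 141 164 192; ≤6: 1 1 2 3 5 7 11 14 20 26 35 44 58 71 90 110 136 163 199 235 282; ≤7: 1 1 2 3 5 7 11 15 21 28 38 49 65 82 105 131 164 201 248 300 364; ≤8: 1 1 2 3 5 7 11 15 22 29 40 52 70 89 116 146 186 230 288 352 434; ≤9: 1 1 2 3 5 7 11 15 22 30 41 54 73 94 123 157 201 252 318 393 488; ≤10: 1 1 2 3 5 7 11 15 22 30 42 55 75 97 128 164 212 267 340 423 530. r_10(20) = 530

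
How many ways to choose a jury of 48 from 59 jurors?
C(59,48) = 59!/(48!×11!) = 279871768995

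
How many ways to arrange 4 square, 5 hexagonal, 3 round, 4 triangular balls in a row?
16! / (4! × 5! × 3! × 4!) = 50450400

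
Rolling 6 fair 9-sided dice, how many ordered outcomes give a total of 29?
Coefficient of x^29 in (x + x² + ... + x^9)^6. By inclusion-exclusion on dice exceeding 9: Σ_j (-1)^j C(6,j)·C(29-1-9j, 5) = C(6,0)·C(28,5) - C(6,1)·C(19,5) + C(6,2)·C(10,5) = 1·98280 - 6·11628 + 15·252 = 32292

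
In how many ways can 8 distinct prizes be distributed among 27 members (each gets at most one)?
P(27,8) = 27!/(27-8)! = 89513424000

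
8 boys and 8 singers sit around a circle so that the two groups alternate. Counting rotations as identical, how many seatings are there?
Fix one of the boys: (8-1)! ways for the remaining boys, × 8! ways for the singers = 5040 × 40320 = 203212800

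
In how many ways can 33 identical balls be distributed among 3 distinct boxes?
C(33+3-1, 3-1) = C(35, 2) = 595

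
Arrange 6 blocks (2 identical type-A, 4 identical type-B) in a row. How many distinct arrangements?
6! / (2! × 4!) = 15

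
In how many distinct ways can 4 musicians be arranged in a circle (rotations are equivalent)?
Circular: fix one position, arrange the rest. (4-1)! = 6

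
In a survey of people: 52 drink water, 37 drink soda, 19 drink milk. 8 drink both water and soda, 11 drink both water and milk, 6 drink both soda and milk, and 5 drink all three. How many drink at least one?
|A∪B∪C| = 52+37+19-8-11-6+5 = 88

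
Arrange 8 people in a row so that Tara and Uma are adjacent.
Treat as block: (8-1)! × 2! = 5040 × 2 = 10080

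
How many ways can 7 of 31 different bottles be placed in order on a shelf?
P(31,7) = 31!/(31-7)! = 13253058000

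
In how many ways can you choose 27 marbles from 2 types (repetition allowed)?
C(27+2-1, 2-1) = C(28, 1) = 28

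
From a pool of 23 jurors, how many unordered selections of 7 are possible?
C(23,7) = 23!/(7!×16!) = 245157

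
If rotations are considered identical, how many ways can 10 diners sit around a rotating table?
Circular: fix one position, arrange the rest. (10-1)! = 362880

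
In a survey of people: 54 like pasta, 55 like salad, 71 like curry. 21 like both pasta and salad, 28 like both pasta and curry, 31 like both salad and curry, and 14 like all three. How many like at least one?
|A∪B∪C| = 54+55+71-21-28-31+14 = 114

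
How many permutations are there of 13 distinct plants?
13! = 6227020800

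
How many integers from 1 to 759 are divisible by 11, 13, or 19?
⌊759/11⌋+⌊759/13⌋+⌊759/19⌋ - ⌊759/143⌋-⌊759/209⌋-⌊759/247⌋ + ⌊759/2717⌋ = 69+58+39 - 5-3-3 + 0 = 155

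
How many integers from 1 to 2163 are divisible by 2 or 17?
⌊2163/2⌋ + ⌊2163/17⌋ - ⌊2163/34⌋ = 1081 + 127 - 63 = 1145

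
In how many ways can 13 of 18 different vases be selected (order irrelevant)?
C(18,13) = 18!/(13!×5!) = 8568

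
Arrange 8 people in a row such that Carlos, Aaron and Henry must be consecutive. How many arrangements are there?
Treat the 3 as one block: (8-3+1)! × 3! = 720 × 6 = 4320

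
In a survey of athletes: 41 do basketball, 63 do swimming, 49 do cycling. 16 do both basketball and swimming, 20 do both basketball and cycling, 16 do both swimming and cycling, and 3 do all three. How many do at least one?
|A∪B∪C| = 41+63+49-16-20-16+3 = 104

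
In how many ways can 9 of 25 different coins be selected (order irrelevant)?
C(25,9) = 25!/(9!×16!) = 2042975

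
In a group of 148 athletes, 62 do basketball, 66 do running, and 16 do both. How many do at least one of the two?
|A∪B| = |A| + |B| - |A∩B| = 62 + 66 - 16 = 112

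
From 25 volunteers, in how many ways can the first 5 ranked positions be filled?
P(25,5) = 25!/(25-5)! = 6375600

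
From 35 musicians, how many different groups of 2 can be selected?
C(35,2) = 35!/(2!×33!) = 595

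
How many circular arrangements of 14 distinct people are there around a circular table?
Circular: fix one position, arrange the rest. (14-1)! = 6227020800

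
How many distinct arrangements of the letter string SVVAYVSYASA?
11! / (3! × 3! × 2! × 3!) = 92400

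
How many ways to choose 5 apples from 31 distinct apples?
C(31,5) = 31!/(5!×26!) = 169911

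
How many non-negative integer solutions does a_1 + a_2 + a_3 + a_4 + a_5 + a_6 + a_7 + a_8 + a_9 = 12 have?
C(12+9-1, 9-1) = C(20, 8) = 125970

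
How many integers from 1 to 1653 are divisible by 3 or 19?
⌊1653/3⌋ + ⌊1653/19⌋ - ⌊1653/57⌋ = 551 + 87 - 29 = 609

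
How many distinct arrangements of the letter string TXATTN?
6! / (1! × 3! × 1! × 1!) = 120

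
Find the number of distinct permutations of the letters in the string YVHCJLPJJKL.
11! / (1! × 2! × 1! × 1! × 1! × 3! × 1! × 1!) = 3326400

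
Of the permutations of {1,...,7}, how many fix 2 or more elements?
Exactly j fixed points: C(7,j)·!(7-j); sum over j ≥ 2 (derangement numbers via !m = (m-1)·(!(m-1) + !(m-2)): !0..!5 = 1, 0, 1, 2, 9, 44). Σ_{j=2}^{7} C(7,j)·!(7-j) = C(7,2)·!5 + C(7,3)·!4 + C(7,4)·!3 + C(7,5)·!2 + C(7,6)·!1 + C(7,7)·!0 = 21·44 + 35·9 + 35·2 + 21·1 + 7·0 + 1·1 = 1331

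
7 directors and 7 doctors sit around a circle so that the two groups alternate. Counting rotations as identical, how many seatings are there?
Fix one of the directors: (7-1)! ways for the remaining directors, × 7! ways for the doctors = 720 × 5040 = 3628800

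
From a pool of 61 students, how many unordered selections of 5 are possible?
C(61,5) = 61!/(5!×56!) = 5949147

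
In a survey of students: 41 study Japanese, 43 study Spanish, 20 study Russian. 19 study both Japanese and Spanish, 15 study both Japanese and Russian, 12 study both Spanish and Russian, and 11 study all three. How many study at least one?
|A∪B∪C| = 41+43+20-19-15-12+11 = 69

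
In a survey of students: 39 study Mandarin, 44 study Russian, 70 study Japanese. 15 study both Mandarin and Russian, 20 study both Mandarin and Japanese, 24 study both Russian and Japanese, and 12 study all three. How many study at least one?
|A∪B∪C| = 39+44+70-15-20-24+12 = 106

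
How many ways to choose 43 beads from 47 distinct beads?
C(47,43) = 47!/(43!×4!) = 178365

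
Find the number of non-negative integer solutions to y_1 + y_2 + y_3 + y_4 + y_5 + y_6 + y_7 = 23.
C(23+7-1, 7-1) = C(29, 6) = 475020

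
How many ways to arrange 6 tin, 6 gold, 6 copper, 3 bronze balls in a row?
21! / (6! × 6! × 6! × 3!) = 22813670880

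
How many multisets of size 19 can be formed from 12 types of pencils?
C(19+12-1, 12-1) = C(30, 11) = 54627300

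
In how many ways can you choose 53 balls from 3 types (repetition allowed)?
C(53+3-1, 3-1) = C(55, 2) = 1485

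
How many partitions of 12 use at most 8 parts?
By conjugation, equals partitions of 12 into parts ≤ 8. Let r_j(i) = number of partitions of i into parts ≤ j, for i = 0..12. r_1(i) = 1 for all i; r_j(i) = r_{j-1}(i) + r_j(i-j). Rows j = 2..8: ≤2: 1 1 2 2 3 3 4 4 5 5 6 6 7; ≤3: 1 1 2 3 4 5 7 8 10 12 14 16 19; ≤4: 1 1 2 3 5 6 9 11 15 18 23 27 34; ≤5: 1 1 2 3 5 7 10 13 18 23 30 37 47; ≤6: 1 1 2 3 5 7 11 14 20 26 35 44 58; ≤7: 1 1 2 3 5 7 11 15 21 28 38 49 65; ≤8: 1 1 2 3 5 7 11 15 22 29 40 52 70. r_8(12) = 70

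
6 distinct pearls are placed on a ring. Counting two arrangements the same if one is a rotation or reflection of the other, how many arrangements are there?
(6-1)!/2 = 120/2 = 60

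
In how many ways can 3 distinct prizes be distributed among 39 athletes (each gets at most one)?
P(39,3) = 39!/(39-3)! = 54834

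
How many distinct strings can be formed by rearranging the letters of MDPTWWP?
7! / (2! × 2! × 1! × 1! × 1!) = 1260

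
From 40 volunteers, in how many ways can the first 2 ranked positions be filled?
P(40,2) = 40!/(40-2)! = 1560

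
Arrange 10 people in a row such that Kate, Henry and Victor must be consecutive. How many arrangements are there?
Treat the 3 as one block: (10-3+1)! × 3! = 40320 × 6 = 241920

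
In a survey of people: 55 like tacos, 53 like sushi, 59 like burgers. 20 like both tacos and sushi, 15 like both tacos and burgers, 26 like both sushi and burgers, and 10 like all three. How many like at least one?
|A∪B∪C| = 55+53+59-20-15-26+10 = 116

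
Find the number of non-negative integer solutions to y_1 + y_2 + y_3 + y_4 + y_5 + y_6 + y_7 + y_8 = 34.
C(34+8-1, 8-1) = C(41, 7) = 22481940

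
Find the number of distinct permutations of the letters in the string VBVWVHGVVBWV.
12! / (2! × 1! × 6! × 1! × 2!) = 166320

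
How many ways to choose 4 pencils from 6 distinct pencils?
C(6,4) = 6!/(4!×2!) = 15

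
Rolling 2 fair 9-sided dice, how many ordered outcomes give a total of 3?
Coefficient of x^3 in (x + x² + ... + x^9)^2. By inclusion-exclusion on dice exceeding 9: Σ_j (-1)^j C(2,j)·C(3-1-9j, 1) = C(2,0)·C(2,1) = 1·2 = 2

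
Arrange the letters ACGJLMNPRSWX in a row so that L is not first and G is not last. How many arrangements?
By inclusion-exclusion: 12! - 2×(12-1)! + (12-2)! = 479001600 - 79833600 + 3628800 = 402796800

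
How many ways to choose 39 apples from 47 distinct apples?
C(47,39) = 47!/(39!×8!) = 314457495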